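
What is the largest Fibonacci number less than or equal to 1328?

987

987 ≤ 1328 < 1597, so the largest Fibonacci number not exceeding 1328 is 987.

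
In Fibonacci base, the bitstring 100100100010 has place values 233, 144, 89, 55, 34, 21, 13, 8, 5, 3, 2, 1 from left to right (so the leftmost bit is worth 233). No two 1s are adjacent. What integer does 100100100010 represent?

Summing the place values of the 1 bits: 233 + 55 + 13 + 2 = 303.

303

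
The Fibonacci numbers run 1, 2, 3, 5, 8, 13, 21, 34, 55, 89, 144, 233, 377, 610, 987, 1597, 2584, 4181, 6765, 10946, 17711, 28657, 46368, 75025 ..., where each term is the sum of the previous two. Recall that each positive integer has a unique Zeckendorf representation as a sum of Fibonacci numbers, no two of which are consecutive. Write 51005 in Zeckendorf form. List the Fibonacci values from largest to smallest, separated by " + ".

take 46368 (≤ 51005); 51005 − 46368 = 4637
take 4181 (≤ 4637); 4637 − 4181 = 456
take 377 (≤ 456); 456 − 377 = 79
take 55 (≤ 79); 79 − 55 = 24
take 21 (≤ 24); 24 − 21 = 3
take 3 (≤ 3); 3 − 3 = 0
So 51005 = 46368 + 4181 + 377 + 55 + 21 + 3, with no two terms consecutive in the sequence.

46368 + 4181 + 377 + 55 + 21 + 3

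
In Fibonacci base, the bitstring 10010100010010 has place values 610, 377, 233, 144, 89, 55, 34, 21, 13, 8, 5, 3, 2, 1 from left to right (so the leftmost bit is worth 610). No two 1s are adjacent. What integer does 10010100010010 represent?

Summing the place values of the 1 bits: 610 + 144 + 55 + 8 + 2 = 819.

819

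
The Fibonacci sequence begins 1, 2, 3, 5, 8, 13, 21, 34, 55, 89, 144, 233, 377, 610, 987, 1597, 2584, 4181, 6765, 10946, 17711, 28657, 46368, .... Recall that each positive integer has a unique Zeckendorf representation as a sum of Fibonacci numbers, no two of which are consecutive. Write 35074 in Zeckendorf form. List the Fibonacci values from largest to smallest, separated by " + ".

28657 + 4181 + 1597 + 610 + 21 + 8

Greedy algorithm:
take 28657 (≤ 35074); 35074 − 28657 = 6417
take 4181 (≤ 6417); 6417 − 4181 = 2236
take 1597 (≤ 2236); 2236 − 1597 = 639
take 610 (≤ 639); 639 − 610 = 29
take 21 (≤ 29); 29 − 21 = 8
take 8 (≤ 8); 8 − 8 = 0
So 35074 = 28657 + 4181 + 1597 + 610 + 21 + 8, with no two terms consecutive in the sequence.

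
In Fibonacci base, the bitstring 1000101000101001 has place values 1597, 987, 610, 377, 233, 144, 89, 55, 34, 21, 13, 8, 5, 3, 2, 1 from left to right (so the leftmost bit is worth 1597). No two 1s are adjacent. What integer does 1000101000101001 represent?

Summing the place values of the 1 bits: 1597 + 233 + 89 + 13 + 5 + 1 = 1938.

1938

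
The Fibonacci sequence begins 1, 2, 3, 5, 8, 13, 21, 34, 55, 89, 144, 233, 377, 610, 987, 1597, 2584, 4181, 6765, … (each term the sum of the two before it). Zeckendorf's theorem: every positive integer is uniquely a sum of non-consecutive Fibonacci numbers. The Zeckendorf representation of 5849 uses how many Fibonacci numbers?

5849 − 4181 = 1668
1668 − 1597 = 71
71 − 55 = 16
16 − 13 = 3
3 − 3 = 0
5849 = 4181 + 1597 + 55 + 13 + 3, which has 5 terms.

5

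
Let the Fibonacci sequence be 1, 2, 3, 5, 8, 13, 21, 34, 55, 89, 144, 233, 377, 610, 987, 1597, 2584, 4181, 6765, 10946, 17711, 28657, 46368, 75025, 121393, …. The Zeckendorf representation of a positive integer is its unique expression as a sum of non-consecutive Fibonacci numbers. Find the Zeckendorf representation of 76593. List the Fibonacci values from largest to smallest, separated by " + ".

subtract 75025 from 76593: 1568 remains
subtract 987 from 1568: 581 remains
subtract 377 from 581: 204 remains
subtract 144 from 204: 60 remains
subtract 55 from 60: 5 remains
subtract 5 from 5: 0 remains
So 76593 = 75025 + 987 + 377 + 144 + 55 + 5, with no two terms consecutive in the sequence.

75025 + 987 + 377 + 144 + 55 + 5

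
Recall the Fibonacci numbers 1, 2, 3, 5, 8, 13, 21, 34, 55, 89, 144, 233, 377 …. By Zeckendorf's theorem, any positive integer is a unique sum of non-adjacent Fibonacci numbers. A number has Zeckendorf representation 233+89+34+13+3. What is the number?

233+89+34+13+3 = 372.

372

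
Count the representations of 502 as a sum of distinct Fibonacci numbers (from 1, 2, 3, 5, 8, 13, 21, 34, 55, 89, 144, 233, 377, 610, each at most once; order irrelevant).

Starting from the Zeckendorf form and repeatedly splitting a term F_k into F_{k−1} + F_{k−2} (when neither is already used) reaches every representation.
502 = 377+89+34+2 = 377+89+21+13+2 = 233+144+89+34+2 = 377+89+21+8+5+2 = 377+55+34+21+13+2 = … (5 more), for 10 in all.

10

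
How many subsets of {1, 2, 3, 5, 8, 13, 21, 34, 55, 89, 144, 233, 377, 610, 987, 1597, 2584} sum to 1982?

1982 = 1597+377+8 = 1597+377+5+3 = 1597+233+144+8 = … (25 more), for 28 in all.

28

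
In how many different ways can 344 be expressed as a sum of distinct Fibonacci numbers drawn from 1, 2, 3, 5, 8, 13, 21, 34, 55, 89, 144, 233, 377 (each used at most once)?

9

Starting from the Zeckendorf form and repeatedly splitting a term F_k into F_{k−1} + F_{k−2} (when neither is already used) reaches every representation.
344 = 233+89+21+1 = 233+89+13+8+1 = 233+55+34+21+1 = 233+89+13+5+3+1 = 233+55+34+13+8+1 = … (4 more), for 9 in all.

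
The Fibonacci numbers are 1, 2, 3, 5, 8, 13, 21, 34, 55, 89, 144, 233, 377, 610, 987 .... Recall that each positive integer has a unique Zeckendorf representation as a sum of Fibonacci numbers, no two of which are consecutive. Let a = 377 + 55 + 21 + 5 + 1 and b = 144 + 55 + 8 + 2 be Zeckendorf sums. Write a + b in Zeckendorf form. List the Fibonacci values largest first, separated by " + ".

610 + 55 + 3

The two numbers are 459 and 209, so their sum is 668.
largest Fibonacci ≤ 668 is 610; 668 − 610 = 58
largest Fibonacci ≤ 58 is 55; 58 − 55 = 3
largest Fibonacci ≤ 3 is 3; 3 − 3 = 0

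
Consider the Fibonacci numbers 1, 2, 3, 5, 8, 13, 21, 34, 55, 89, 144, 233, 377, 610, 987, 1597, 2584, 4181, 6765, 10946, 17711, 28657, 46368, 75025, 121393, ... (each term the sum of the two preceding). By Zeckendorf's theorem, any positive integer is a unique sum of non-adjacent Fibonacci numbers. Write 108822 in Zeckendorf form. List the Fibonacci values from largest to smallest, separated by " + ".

108822 − 75025 = 33797
33797 − 28657 = 5140
5140 − 4181 = 959
959 − 610 = 349
349 − 233 = 116
116 − 89 = 27
27 − 21 = 6
6 − 5 = 1
1 − 1 = 0
So 108822 = 75025 + 28657 + 4181 + 610 + 233 + 89 + 21 + 5 + 1, with no two terms consecutive in the sequence.

75025 + 28657 + 4181 + 610 + 233 + 89 + 21 + 5 + 1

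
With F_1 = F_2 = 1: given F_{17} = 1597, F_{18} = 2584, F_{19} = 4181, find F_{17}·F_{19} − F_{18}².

1

1597·4181 − 2584² = 6677057 − 6677056 = 1. (Cassini's identity: F_{k−1}F_{k+1} − F_k² = (−1)^k.)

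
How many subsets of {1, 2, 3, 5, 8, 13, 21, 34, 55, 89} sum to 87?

5

Each representation comes from the Zeckendorf form by replacing some F_k with F_{k−1} + F_{k−2} where possible.
87 = 55+21+8+3 = 55+21+8+2+1 = 55+21+5+3+2+1 = … (2 more), for 5 in all.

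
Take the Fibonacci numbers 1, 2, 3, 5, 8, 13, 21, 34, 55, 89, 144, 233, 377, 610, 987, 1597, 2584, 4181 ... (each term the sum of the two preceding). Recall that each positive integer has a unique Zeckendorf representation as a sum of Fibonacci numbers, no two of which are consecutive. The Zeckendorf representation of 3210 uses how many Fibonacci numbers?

4

Greedy algorithm:
subtract 2584 from 3210: 626 remains
subtract 610 from 626: 16 remains
subtract 13 from 16: 3 remains
subtract 3 from 3: 0 remains
3210 = 2584 + 610 + 13 + 3, which has 4 terms.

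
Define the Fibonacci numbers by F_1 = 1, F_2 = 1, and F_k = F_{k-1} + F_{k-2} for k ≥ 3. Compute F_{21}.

10946

Iterating the recurrence up to F_{16} = 987 and F_{15} = 610:
F_{17} = F_{16} + F_{15} = 987 + 610 = 1597
F_{18} = F_{17} + F_{16} = 1597 + 987 = 2584
F_{19} = F_{18} + F_{17} = 2584 + 1597 = 4181
F_{20} = F_{19} + F_{18} = 4181 + 2584 = 6765
F_{21} = F_{20} + F_{19} = 6765 + 4181 = 10946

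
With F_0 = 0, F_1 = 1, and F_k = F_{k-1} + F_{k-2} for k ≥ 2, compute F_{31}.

Iterating the recurrence up to F_{23} = 28657 and F_{22} = 17711:
F_{24} = F_{23} + F_{22} = 28657 + 17711 = 46368
F_{25} = F_{24} + F_{23} = 46368 + 28657 = 75025
F_{26} = F_{25} + F_{24} = 75025 + 46368 = 121393
F_{27} = F_{26} + F_{25} = 121393 + 75025 = 196418
F_{28} = F_{27} + F_{26} = 196418 + 121393 = 317811
F_{29} = F_{28} + F_{27} = 317811 + 196418 = 514229
F_{30} = F_{29} + F_{28} = 514229 + 317811 = 832040
F_{31} = F_{30} + F_{29} = 832040 + 514229 = 1346269

1346269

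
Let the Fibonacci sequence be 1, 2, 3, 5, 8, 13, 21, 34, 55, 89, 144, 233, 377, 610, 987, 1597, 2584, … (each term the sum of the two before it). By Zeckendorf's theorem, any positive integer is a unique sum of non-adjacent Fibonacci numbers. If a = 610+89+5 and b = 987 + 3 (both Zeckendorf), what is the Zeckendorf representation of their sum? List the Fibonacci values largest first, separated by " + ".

1597 + 89 + 8

The two numbers are 704 and 990, so their sum is 1694.
Greedy algorithm:
subtract 1597 from 1694: 97 remains
subtract 89 from 97: 8 remains
subtract 8 from 8: 0 remains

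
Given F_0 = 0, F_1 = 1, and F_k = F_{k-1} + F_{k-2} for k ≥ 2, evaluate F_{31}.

Iterating the recurrence up to F_{23} = 28657 and F_{22} = 17711:
F_{24} = F_{23} + F_{22} = 28657 + 17711 = 46368
F_{25} = F_{24} + F_{23} = 46368 + 28657 = 75025
F_{26} = F_{25} + F_{24} = 75025 + 46368 = 121393
F_{27} = F_{26} + F_{25} = 121393 + 75025 = 196418
F_{28} = F_{27} + F_{26} = 196418 + 121393 = 317811
F_{29} = F_{28} + F_{27} = 317811 + 196418 = 514229
F_{30} = F_{29} + F_{28} = 514229 + 317811 = 832040
F_{31} = F_{30} + F_{29} = 832040 + 514229 = 1346269

1346269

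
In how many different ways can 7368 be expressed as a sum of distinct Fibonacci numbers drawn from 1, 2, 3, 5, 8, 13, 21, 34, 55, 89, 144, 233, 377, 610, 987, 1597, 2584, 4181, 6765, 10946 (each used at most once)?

32

7368 = 6765+377+144+55+21+5+1 = 6765+377+144+55+21+3+2+1 = 6765+377+144+55+13+8+5+1 = … (29 more), for 32 in all.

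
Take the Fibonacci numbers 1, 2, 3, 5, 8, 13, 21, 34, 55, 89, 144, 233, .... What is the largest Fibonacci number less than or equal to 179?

144

144 ≤ 179 < 233, so the largest Fibonacci number not exceeding 179 is 144.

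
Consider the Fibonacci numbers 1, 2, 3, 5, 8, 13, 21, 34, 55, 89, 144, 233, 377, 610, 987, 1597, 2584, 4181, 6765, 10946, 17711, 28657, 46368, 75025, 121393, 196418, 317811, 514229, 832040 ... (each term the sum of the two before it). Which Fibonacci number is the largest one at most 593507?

514229

514229 ≤ 593507 < 832040, so the largest Fibonacci number not exceeding 593507 is 514229.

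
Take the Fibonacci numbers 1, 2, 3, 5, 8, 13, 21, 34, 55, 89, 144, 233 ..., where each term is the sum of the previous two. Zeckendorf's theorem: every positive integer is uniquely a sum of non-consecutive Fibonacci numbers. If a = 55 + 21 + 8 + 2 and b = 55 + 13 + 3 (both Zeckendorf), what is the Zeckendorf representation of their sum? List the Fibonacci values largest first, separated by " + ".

The two numbers are 86 and 71, so their sum is 157.
157 − 144 = 13
13 − 13 = 0

144 + 13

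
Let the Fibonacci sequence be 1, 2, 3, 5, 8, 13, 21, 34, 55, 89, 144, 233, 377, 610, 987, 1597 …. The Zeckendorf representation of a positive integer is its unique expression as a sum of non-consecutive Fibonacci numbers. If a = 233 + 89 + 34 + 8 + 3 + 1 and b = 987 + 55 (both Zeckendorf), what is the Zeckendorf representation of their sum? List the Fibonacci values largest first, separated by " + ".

The two numbers are 368 and 1042, so their sum is 1410.
largest Fibonacci ≤ 1410 is 987; 1410 − 987 = 423
largest Fibonacci ≤ 423 is 377; 423 − 377 = 46
largest Fibonacci ≤ 46 is 34; 46 − 34 = 12
largest Fibonacci ≤ 12 is 8; 12 − 8 = 4
largest Fibonacci ≤ 4 is 3; 4 − 3 = 1
largest Fibonacci ≤ 1 is 1; 1 − 1 = 0

987 + 377 + 34 + 8 + 3 + 1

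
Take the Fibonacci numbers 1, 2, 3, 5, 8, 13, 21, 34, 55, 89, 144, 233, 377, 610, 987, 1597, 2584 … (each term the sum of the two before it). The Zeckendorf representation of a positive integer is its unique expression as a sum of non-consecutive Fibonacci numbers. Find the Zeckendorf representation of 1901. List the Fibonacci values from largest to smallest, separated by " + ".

1597 + 233 + 55 + 13 + 3

1901 − 1597 = 304
304 − 233 = 71
71 − 55 = 16
16 − 13 = 3
3 − 3 = 0
So 1901 = 1597 + 233 + 55 + 13 + 3, with no two terms consecutive in the sequence.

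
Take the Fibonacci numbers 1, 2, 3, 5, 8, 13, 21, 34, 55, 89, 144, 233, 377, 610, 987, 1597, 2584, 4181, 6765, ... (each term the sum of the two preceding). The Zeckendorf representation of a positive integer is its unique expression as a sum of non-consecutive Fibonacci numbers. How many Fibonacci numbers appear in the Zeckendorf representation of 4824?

Repeatedly subtract the largest Fibonacci number that fits:
4181 ≤ 4824 < 6765, so take 4181; remainder 643
610 ≤ 643 < 987, so take 610; remainder 33
21 ≤ 33 < 34, so take 21; remainder 12
8 ≤ 12 < 13, so take 8; remainder 4
3 ≤ 4 < 5, so take 3; remainder 1
1 ≤ 1 < 2, so take 1; remainder 0
4824 = 4181 + 610 + 21 + 8 + 3 + 1, which has 6 terms.

6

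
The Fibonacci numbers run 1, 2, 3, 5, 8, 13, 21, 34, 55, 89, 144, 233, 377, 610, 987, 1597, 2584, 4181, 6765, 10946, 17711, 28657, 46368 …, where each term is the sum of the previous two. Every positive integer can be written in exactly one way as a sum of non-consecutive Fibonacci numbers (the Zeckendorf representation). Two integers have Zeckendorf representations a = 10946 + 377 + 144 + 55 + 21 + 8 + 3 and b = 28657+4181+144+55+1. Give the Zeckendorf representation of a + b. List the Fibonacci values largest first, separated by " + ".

28657 + 10946 + 4181 + 610 + 144 + 34 + 13 + 5 + 2

The two numbers are 11554 and 33038, so their sum is 44592.
subtract 28657 from 44592: 15935 remains
subtract 10946 from 15935: 4989 remains
subtract 4181 from 4989: 808 remains
subtract 610 from 808: 198 remains
subtract 144 from 198: 54 remains
subtract 34 from 54: 20 remains
subtract 13 from 20: 7 remains
subtract 5 from 7: 2 remains
subtract 2 from 2: 0 remains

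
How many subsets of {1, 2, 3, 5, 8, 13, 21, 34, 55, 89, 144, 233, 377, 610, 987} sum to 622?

Starting from the Zeckendorf form and repeatedly splitting a term F_k into F_{k−1} + F_{k−2} (when neither is already used) reaches every representation.
622 = 610+8+3+1 = 377+233+8+3+1 = 377+144+89+8+3+1 = 377+144+55+34+8+3+1 = … (1 more), for 5 in all.

5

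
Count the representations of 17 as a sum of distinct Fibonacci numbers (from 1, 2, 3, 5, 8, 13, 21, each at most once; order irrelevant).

2

17 = 13+3+1 = 8+5+3+1 — 2 representations.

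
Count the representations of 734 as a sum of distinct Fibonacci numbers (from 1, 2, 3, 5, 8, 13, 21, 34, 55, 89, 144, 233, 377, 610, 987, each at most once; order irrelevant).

17

Each representation comes from the Zeckendorf form by replacing some F_k with F_{k−1} + F_{k−2} where possible.
734 = 610+89+34+1 = 610+89+21+13+1 = 377+233+89+34+1 = 610+89+21+8+5+1 = 610+55+34+21+13+1 = … (12 more), for 17 in all.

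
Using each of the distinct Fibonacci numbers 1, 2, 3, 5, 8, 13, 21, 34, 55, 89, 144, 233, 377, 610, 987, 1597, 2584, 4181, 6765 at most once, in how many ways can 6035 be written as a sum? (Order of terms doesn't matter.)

6035 = 4181+1597+233+21+3 = 4181+1597+233+21+2+1 = 4181+1597+233+13+8+3 = 4181+1597+144+89+21+3 = 4181+1597+233+13+8+2+1 = … (60 more), for 65 in all.

65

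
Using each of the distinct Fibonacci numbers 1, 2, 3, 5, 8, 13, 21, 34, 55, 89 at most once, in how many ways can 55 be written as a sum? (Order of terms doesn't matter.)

Starting from the Zeckendorf form and repeatedly splitting a term F_k into F_{k−1} + F_{k−2} (when neither is already used) reaches every representation.
55 = 55 = 34+21 = 34+13+8 = 34+13+5+3 = 34+13+5+2+1 — 5 representations.

5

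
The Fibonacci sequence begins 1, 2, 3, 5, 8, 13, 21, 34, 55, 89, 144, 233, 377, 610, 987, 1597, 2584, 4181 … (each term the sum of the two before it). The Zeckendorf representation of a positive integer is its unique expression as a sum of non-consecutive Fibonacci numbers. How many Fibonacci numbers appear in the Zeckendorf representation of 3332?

Repeatedly subtract the largest Fibonacci number that fits:
2584 ≤ 3332 < 4181, so take 2584; remainder 748
610 ≤ 748 < 987, so take 610; remainder 138
89 ≤ 138 < 144, so take 89; remainder 49
34 ≤ 49 < 55, so take 34; remainder 15
13 ≤ 15 < 21, so take 13; remainder 2
2 ≤ 2 < 3, so take 2; remainder 0
3332 = 2584 + 610 + 89 + 34 + 13 + 2, which has 6 terms.

6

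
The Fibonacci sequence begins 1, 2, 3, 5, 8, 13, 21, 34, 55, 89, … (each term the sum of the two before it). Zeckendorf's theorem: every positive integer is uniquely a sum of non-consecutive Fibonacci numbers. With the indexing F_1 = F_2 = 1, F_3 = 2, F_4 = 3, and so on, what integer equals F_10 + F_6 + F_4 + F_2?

F_10 + F_6 + F_4 + F_2 = 55 + 8 + 3 + 1 = 67.

67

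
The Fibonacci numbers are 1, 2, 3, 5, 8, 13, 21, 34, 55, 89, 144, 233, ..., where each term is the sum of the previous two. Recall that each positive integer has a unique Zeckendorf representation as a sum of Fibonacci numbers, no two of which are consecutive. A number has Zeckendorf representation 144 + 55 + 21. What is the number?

220

144 + 55 + 21 = 220.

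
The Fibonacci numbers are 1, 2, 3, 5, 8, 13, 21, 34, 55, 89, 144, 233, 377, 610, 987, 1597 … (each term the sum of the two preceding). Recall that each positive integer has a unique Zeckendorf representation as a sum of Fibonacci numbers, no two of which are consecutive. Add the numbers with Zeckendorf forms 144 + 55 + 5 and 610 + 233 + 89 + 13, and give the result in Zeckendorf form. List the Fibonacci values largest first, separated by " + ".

987 + 144 + 13 + 5

The two numbers are 204 and 945, so their sum is 1149.
Greedy algorithm:
subtract 987 from 1149: 162 remains
subtract 144 from 162: 18 remains
subtract 13 from 18: 5 remains
subtract 5 from 5: 0 remains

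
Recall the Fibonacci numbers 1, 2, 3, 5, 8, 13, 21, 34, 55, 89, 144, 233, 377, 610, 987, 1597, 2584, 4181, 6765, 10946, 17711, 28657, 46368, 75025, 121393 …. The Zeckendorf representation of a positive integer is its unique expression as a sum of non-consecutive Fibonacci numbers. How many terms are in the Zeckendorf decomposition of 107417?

largest Fibonacci ≤ 107417 is 75025; 107417 − 75025 = 32392
largest Fibonacci ≤ 32392 is 28657; 32392 − 28657 = 3735
largest Fibonacci ≤ 3735 is 2584; 3735 − 2584 = 1151
largest Fibonacci ≤ 1151 is 987; 1151 − 987 = 164
largest Fibonacci ≤ 164 is 144; 164 − 144 = 20
largest Fibonacci ≤ 20 is 13; 20 − 13 = 7
largest Fibonacci ≤ 7 is 5; 7 − 5 = 2
largest Fibonacci ≤ 2 is 2; 2 − 2 = 0
107417 = 75025 + 28657 + 2584 + 987 + 144 + 13 + 5 + 2, which has 8 terms.

8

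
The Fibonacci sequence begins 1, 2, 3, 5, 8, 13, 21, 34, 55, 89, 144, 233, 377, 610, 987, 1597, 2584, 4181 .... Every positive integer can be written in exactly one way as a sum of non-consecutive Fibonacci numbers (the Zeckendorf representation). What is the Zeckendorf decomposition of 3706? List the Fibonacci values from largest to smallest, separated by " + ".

2584 + 987 + 89 + 34 + 8 + 3 + 1

take 2584 (≤ 3706); 3706 − 2584 = 1122
take 987 (≤ 1122); 1122 − 987 = 135
take 89 (≤ 135); 135 − 89 = 46
take 34 (≤ 46); 46 − 34 = 12
take 8 (≤ 12); 12 − 8 = 4
take 3 (≤ 4); 4 − 3 = 1
take 1 (≤ 1); 1 − 1 = 0
So 3706 = 2584 + 987 + 89 + 34 + 8 + 3 + 1, with no two terms consecutive in the sequence.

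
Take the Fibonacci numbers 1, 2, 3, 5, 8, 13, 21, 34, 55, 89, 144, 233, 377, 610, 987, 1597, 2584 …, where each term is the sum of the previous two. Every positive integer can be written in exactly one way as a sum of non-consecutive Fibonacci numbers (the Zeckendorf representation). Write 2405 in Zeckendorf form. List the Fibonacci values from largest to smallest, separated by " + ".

1597 + 610 + 144 + 34 + 13 + 5 + 2

2405: greatest Fibonacci not exceeding it is 1597, leaving 808
808: greatest Fibonacci not exceeding it is 610, leaving 198
198: greatest Fibonacci not exceeding it is 144, leaving 54
54: greatest Fibonacci not exceeding it is 34, leaving 20
20: greatest Fibonacci not exceeding it is 13, leaving 7
7: greatest Fibonacci not exceeding it is 5, leaving 2
2: greatest Fibonacci not exceeding it is 2, leaving 0
So 2405 = 1597 + 610 + 144 + 34 + 13 + 5 + 2, with no two terms consecutive in the sequence.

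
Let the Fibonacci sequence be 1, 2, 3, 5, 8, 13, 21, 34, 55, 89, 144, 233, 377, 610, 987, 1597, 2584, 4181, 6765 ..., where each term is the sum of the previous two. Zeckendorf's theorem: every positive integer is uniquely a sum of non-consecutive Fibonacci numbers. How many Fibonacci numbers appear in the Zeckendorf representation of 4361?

4361 − 4181 = 180
180 − 144 = 36
36 − 34 = 2
2 − 2 = 0
4361 = 4181 + 144 + 34 + 2, which has 4 terms.

4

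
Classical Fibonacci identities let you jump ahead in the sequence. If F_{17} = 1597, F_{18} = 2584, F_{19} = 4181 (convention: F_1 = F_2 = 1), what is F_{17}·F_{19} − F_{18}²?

1

1597·4181 − 2584² = 6677057 − 6677056 = 1. (Cassini's identity: F_{k−1}F_{k+1} − F_k² = (−1)^k.)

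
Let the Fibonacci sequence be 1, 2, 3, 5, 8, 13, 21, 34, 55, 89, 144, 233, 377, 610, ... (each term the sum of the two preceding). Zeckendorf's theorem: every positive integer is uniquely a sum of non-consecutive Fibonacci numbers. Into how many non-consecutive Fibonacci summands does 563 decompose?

4

Repeatedly subtract the largest Fibonacci number that fits:
take 377 (≤ 563); 563 − 377 = 186
take 144 (≤ 186); 186 − 144 = 42
take 34 (≤ 42); 42 − 34 = 8
take 8 (≤ 8); 8 − 8 = 0
563 = 377 + 144 + 34 + 8, which has 4 terms.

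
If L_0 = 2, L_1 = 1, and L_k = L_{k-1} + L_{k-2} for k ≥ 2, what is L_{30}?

1860498

Iterating the recurrence up to L_{22} = 39603 and L_{21} = 24476:
L_{23} = L_{22} + L_{21} = 39603 + 24476 = 64079
L_{24} = L_{23} + L_{22} = 64079 + 39603 = 103682
L_{25} = L_{24} + L_{23} = 103682 + 64079 = 167761
L_{26} = L_{25} + L_{24} = 167761 + 103682 = 271443
L_{27} = L_{26} + L_{25} = 271443 + 167761 = 439204
L_{28} = L_{27} + L_{26} = 439204 + 271443 = 710647
L_{29} = L_{28} + L_{27} = 710647 + 439204 = 1149851
L_{30} = L_{29} + L_{28} = 1149851 + 710647 = 1860498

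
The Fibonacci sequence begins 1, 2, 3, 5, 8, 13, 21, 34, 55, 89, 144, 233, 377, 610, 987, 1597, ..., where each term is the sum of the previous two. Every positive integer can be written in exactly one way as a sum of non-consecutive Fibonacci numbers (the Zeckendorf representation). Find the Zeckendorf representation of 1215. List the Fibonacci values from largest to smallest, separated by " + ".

subtract 987 from 1215: 228 remains
subtract 144 from 228: 84 remains
subtract 55 from 84: 29 remains
subtract 21 from 29: 8 remains
subtract 8 from 8: 0 remains
So 1215 = 987 + 144 + 55 + 21 + 8, with no two terms consecutive in the sequence.

987 + 144 + 55 + 21 + 8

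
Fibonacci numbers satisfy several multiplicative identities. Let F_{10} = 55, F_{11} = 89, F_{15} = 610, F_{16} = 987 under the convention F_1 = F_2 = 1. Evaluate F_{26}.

By the addition formula F_{m+n} = F_m F_{n+1} + F_{m−1} F_n with m=11, n=15: F_{26} = 89·987 + 55·610 = 87843 + 33550 = 121393.

121393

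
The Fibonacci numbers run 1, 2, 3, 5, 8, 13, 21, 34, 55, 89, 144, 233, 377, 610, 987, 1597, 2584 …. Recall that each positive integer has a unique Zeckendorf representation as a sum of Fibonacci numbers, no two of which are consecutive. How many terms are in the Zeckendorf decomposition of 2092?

Greedy algorithm:
2092: greatest Fibonacci not exceeding it is 1597, leaving 495
495: greatest Fibonacci not exceeding it is 377, leaving 118
118: greatest Fibonacci not exceeding it is 89, leaving 29
29: greatest Fibonacci not exceeding it is 21, leaving 8
8: greatest Fibonacci not exceeding it is 8, leaving 0
2092 = 1597 + 377 + 89 + 21 + 8, which has 5 terms.

5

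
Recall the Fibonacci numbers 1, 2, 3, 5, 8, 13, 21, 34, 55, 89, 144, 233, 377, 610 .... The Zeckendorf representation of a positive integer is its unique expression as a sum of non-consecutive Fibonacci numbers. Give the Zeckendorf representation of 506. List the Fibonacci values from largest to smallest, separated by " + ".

377 + 89 + 34 + 5 + 1

Greedily peel off the largest Fibonacci term at each step:
506 − 377 = 129
129 − 89 = 40
40 − 34 = 6
6 − 5 = 1
1 − 1 = 0
So 506 = 377 + 89 + 34 + 5 + 1, with no two terms consecutive in the sequence.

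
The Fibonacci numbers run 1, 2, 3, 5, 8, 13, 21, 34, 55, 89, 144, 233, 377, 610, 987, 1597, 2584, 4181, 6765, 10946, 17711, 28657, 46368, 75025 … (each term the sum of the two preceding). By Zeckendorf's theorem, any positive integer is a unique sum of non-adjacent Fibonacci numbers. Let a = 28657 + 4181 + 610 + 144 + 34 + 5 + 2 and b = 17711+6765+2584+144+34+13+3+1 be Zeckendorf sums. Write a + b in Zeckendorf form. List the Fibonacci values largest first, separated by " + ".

The two numbers are 33633 and 27255, so their sum is 60888.
Repeatedly subtract the largest Fibonacci number that fits:
46368 ≤ 60888 < 75025, so take 46368; remainder 14520
10946 ≤ 14520 < 17711, so take 10946; remainder 3574
2584 ≤ 3574 < 4181, so take 2584; remainder 990
987 ≤ 990 < 1597, so take 987; remainder 3
3 ≤ 3 < 5, so take 3; remainder 0

46368 + 10946 + 2584 + 987 + 3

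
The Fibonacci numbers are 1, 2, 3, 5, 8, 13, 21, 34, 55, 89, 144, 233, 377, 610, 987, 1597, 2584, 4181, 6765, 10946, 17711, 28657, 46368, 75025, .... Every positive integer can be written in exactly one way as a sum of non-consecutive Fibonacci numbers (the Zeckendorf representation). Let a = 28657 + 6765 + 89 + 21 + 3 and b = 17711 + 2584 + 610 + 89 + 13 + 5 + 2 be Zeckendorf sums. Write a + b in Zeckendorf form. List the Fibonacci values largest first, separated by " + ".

The two numbers are 35535 and 21014, so their sum is 56549.
56549: greatest Fibonacci not exceeding it is 46368, leaving 10181
10181: greatest Fibonacci not exceeding it is 6765, leaving 3416
3416: greatest Fibonacci not exceeding it is 2584, leaving 832
832: greatest Fibonacci not exceeding it is 610, leaving 222
222: greatest Fibonacci not exceeding it is 144, leaving 78
78: greatest Fibonacci not exceeding it is 55, leaving 23
23: greatest Fibonacci not exceeding it is 21, leaving 2
2: greatest Fibonacci not exceeding it is 2, leaving 0

46368 + 6765 + 2584 + 610 + 144 + 55 + 21 + 2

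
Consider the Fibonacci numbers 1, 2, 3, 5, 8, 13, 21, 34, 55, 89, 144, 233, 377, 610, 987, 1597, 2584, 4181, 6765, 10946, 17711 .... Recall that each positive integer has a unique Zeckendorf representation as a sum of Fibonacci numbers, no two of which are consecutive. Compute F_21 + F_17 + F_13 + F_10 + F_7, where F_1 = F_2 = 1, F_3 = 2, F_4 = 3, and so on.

12844

F_21 + F_17 + F_13 + F_10 + F_7 = 10946 + 1597 + 233 + 55 + 13 = 12844.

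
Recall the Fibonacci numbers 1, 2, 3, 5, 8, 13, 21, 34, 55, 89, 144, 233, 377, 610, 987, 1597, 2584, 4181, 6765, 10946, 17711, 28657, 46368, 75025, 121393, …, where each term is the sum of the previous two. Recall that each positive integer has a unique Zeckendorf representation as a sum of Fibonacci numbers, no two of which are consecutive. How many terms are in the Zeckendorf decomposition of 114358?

9

75025 ≤ 114358 < 121393, so take 75025; remainder 39333
28657 ≤ 39333 < 46368, so take 28657; remainder 10676
6765 ≤ 10676 < 10946, so take 6765; remainder 3911
2584 ≤ 3911 < 4181, so take 2584; remainder 1327
987 ≤ 1327 < 1597, so take 987; remainder 340
233 ≤ 340 < 377, so take 233; remainder 107
89 ≤ 107 < 144, so take 89; remainder 18
13 ≤ 18 < 21, so take 13; remainder 5
5 ≤ 5 < 8, so take 5; remainder 0
114358 = 75025 + 28657 + 6765 + 2584 + 987 + 233 + 89 + 13 + 5, which has 9 terms.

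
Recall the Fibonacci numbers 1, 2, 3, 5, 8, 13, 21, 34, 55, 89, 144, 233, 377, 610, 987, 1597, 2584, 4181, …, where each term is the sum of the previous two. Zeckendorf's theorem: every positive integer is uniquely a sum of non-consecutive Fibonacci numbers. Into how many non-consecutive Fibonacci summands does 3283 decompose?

Greedily peel off the largest Fibonacci term at each step:
largest Fibonacci ≤ 3283 is 2584; 3283 − 2584 = 699
largest Fibonacci ≤ 699 is 610; 699 − 610 = 89
largest Fibonacci ≤ 89 is 89; 89 − 89 = 0
3283 = 2584 + 610 + 89, which has 3 terms.

3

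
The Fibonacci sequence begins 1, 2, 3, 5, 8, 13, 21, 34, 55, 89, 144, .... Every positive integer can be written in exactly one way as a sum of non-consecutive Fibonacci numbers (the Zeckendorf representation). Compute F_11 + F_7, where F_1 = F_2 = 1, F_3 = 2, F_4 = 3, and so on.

102

F_11 + F_7 = 89 + 13 = 102.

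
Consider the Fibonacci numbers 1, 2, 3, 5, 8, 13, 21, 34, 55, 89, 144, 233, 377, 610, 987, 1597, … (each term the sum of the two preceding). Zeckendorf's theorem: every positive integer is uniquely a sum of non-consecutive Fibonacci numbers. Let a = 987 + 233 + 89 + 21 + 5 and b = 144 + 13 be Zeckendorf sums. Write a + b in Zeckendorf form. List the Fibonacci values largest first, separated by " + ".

987 + 377 + 89 + 34 + 5

The two numbers are 1335 and 157, so their sum is 1492.
Repeatedly subtract the largest Fibonacci number that fits:
subtract 987 from 1492: 505 remains
subtract 377 from 505: 128 remains
subtract 89 from 128: 39 remains
subtract 34 from 39: 5 remains
subtract 5 from 5: 0 remains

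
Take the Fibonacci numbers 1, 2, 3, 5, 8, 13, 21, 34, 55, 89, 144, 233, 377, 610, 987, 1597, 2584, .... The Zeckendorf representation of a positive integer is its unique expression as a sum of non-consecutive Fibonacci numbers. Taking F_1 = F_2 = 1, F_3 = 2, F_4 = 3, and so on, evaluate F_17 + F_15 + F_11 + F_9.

F_17 + F_15 + F_11 + F_9 = 1597 + 610 + 89 + 34 = 2330.

2330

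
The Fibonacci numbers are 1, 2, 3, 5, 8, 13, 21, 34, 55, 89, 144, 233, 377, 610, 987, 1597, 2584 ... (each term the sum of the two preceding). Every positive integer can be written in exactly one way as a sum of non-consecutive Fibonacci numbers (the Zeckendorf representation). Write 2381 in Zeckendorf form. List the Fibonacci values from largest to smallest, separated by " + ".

1597 ≤ 2381 < 2584, so take 1597; remainder 784
610 ≤ 784 < 987, so take 610; remainder 174
144 ≤ 174 < 233, so take 144; remainder 30
21 ≤ 30 < 34, so take 21; remainder 9
8 ≤ 9 < 13, so take 8; remainder 1
1 ≤ 1 < 2, so take 1; remainder 0
So 2381 = 1597 + 610 + 144 + 21 + 8 + 1, with no two terms consecutive in the sequence.

1597 + 610 + 144 + 21 + 8 + 1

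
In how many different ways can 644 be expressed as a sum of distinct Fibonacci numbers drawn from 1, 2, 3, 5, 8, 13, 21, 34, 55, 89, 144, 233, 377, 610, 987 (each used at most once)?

15

Starting from the Zeckendorf form and repeatedly splitting a term F_k into F_{k−1} + F_{k−2} (when neither is already used) reaches every representation.
644 = 610+34 = 610+21+13 = 377+233+34 = … (12 more), for 15 in all.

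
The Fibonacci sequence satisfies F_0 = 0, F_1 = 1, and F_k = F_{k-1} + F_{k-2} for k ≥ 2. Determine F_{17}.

Iterating the recurrence up to F_{9} = 34 and F_{8} = 21:
F_{10} = F_{9} + F_{8} = 34 + 21 = 55
F_{11} = F_{10} + F_{9} = 55 + 34 = 89
F_{12} = F_{11} + F_{10} = 89 + 55 = 144
F_{13} = F_{12} + F_{11} = 144 + 89 = 233
F_{14} = F_{13} + F_{12} = 233 + 144 = 377
F_{15} = F_{14} + F_{13} = 377 + 233 = 610
F_{16} = F_{15} + F_{14} = 610 + 377 = 987
F_{17} = F_{16} + F_{15} = 987 + 610 = 1597

1597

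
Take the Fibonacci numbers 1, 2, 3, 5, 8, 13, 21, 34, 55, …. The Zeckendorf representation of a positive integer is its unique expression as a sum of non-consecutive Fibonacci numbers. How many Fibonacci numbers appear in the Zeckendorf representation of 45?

Greedily peel off the largest Fibonacci term at each step:
34 ≤ 45 < 55, so take 34; remainder 11
8 ≤ 11 < 13, so take 8; remainder 3
3 ≤ 3 < 5, so take 3; remainder 0
45 = 34 + 8 + 3, which has 3 terms.

3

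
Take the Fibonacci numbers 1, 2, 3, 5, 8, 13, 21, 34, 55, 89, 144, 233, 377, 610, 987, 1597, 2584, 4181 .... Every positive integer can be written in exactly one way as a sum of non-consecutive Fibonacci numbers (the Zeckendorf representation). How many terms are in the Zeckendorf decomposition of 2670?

Greedily peel off the largest Fibonacci term at each step:
take 2584 (≤ 2670); 2670 − 2584 = 86
take 55 (≤ 86); 86 − 55 = 31
take 21 (≤ 31); 31 − 21 = 10
take 8 (≤ 10); 10 − 8 = 2
take 2 (≤ 2); 2 − 2 = 0
2670 = 2584 + 55 + 21 + 8 + 2, which has 5 terms.

5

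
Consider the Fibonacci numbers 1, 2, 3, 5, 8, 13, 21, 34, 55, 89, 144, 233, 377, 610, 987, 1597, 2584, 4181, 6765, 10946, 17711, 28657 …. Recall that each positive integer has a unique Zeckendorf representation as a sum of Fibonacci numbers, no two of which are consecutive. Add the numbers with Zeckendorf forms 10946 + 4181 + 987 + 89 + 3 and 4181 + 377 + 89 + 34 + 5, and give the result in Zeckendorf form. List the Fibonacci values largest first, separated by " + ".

The two numbers are 16206 and 4686, so their sum is 20892.
Repeatedly subtract the largest Fibonacci number that fits:
largest Fibonacci ≤ 20892 is 17711; 20892 − 17711 = 3181
largest Fibonacci ≤ 3181 is 2584; 3181 − 2584 = 597
largest Fibonacci ≤ 597 is 377; 597 − 377 = 220
largest Fibonacci ≤ 220 is 144; 220 − 144 = 76
largest Fibonacci ≤ 76 is 55; 76 − 55 = 21
largest Fibonacci ≤ 21 is 21; 21 − 21 = 0

17711 + 2584 + 377 + 144 + 55 + 21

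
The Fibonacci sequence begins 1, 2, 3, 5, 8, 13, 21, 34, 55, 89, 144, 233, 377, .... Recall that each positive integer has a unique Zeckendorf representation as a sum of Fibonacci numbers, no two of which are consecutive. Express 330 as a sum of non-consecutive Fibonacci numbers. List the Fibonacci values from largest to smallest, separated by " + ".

Greedy algorithm:
largest Fibonacci ≤ 330 is 233; 330 − 233 = 97
largest Fibonacci ≤ 97 is 89; 97 − 89 = 8
largest Fibonacci ≤ 8 is 8; 8 − 8 = 0
So 330 = 233 + 89 + 8, with no two terms consecutive in the sequence.

233 + 89 + 8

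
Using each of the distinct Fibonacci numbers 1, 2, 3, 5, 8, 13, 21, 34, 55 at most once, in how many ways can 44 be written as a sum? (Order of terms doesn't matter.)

4

Each representation comes from the Zeckendorf form by replacing some F_k with F_{k−1} + F_{k−2} where possible.
44 = 34+8+2 = 34+5+3+2 = 21+13+8+2 = … (1 more), for 4 in all.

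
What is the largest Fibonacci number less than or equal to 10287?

6765

6765 ≤ 10287 < 10946, so the largest Fibonacci number not exceeding 10287 is 6765.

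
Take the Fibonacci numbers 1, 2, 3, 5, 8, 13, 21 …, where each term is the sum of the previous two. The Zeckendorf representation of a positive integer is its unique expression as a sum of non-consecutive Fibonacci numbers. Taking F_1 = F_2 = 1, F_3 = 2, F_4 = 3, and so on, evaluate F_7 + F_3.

15

F_7 + F_3 = 13 + 2 = 15.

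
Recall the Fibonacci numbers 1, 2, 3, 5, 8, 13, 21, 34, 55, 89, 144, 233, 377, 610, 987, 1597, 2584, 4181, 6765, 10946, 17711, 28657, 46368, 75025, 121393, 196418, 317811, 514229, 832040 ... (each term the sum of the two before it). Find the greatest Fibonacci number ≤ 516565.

514229 ≤ 516565 < 832040, so the largest Fibonacci number not exceeding 516565 is 514229.

514229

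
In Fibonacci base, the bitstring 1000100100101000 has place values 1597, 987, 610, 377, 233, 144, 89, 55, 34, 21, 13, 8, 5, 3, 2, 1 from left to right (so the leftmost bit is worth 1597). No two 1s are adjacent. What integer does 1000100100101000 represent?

1903

Summing the place values of the 1 bits: 1597 + 233 + 55 + 13 + 5 = 1903.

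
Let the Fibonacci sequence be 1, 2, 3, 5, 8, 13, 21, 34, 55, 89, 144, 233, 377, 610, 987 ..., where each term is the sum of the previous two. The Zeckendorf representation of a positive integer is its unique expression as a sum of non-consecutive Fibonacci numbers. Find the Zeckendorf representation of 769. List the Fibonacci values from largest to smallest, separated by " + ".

610 + 144 + 13 + 2

Repeatedly subtract the largest Fibonacci number that fits:
take 610 (≤ 769); 769 − 610 = 159
take 144 (≤ 159); 159 − 144 = 15
take 13 (≤ 15); 15 − 13 = 2
take 2 (≤ 2); 2 − 2 = 0
So 769 = 610 + 144 + 13 + 2, with no two terms consecutive in the sequence.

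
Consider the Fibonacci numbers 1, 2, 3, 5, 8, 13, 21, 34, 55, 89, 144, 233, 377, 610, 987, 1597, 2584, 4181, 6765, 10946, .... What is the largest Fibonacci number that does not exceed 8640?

6765 ≤ 8640 < 10946, so the largest Fibonacci number not exceeding 8640 is 6765.

6765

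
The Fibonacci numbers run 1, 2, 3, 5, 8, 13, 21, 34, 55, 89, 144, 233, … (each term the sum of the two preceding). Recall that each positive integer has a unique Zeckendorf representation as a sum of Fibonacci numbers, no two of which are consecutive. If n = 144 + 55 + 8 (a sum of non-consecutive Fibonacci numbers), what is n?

207

144 + 55 + 8 = 207.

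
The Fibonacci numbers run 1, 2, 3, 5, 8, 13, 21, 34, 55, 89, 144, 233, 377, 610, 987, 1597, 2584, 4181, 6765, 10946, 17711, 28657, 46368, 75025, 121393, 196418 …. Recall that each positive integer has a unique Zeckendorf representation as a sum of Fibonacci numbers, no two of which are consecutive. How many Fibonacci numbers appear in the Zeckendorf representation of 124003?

4

124003: greatest Fibonacci not exceeding it is 121393, leaving 2610
2610: greatest Fibonacci not exceeding it is 2584, leaving 26
26: greatest Fibonacci not exceeding it is 21, leaving 5
5: greatest Fibonacci not exceeding it is 5, leaving 0
124003 = 121393 + 2584 + 21 + 5, which has 4 terms.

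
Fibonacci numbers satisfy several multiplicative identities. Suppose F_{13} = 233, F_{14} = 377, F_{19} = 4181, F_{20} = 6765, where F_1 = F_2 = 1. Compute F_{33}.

3524578

By the addition formula F_{m+n} = F_m F_{n+1} + F_{m−1} F_n with m=14, n=19: F_{33} = 377·6765 + 233·4181 = 2550405 + 974173 = 3524578.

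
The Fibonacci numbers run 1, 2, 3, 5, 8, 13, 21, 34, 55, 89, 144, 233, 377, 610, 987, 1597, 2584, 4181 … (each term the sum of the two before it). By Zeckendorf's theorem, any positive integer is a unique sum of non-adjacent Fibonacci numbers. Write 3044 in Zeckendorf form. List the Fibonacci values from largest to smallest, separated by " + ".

2584 + 377 + 55 + 21 + 5 + 2

subtract 2584 from 3044: 460 remains
subtract 377 from 460: 83 remains
subtract 55 from 83: 28 remains
subtract 21 from 28: 7 remains
subtract 5 from 7: 2 remains
subtract 2 from 2: 0 remains
So 3044 = 2584 + 377 + 55 + 21 + 5 + 2, with no two terms consecutive in the sequence.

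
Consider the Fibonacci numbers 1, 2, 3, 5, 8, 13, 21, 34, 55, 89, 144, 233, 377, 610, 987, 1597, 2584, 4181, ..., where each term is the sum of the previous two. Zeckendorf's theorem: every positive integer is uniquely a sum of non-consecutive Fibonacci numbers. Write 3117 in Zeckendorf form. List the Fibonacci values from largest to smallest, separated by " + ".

3117: greatest Fibonacci not exceeding it is 2584, leaving 533
533: greatest Fibonacci not exceeding it is 377, leaving 156
156: greatest Fibonacci not exceeding it is 144, leaving 12
12: greatest Fibonacci not exceeding it is 8, leaving 4
4: greatest Fibonacci not exceeding it is 3, leaving 1
1: greatest Fibonacci not exceeding it is 1, leaving 0
So 3117 = 2584 + 377 + 144 + 8 + 3 + 1, with no two terms consecutive in the sequence.

2584 + 377 + 144 + 8 + 3 + 1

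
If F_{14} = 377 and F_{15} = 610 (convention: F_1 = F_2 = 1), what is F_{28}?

317811

By the doubling identity F_{2k} = F_k(2F_{k+1} − F_k): F_{28} = 377·(2·610 − 377) = 377·843 = 317811.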